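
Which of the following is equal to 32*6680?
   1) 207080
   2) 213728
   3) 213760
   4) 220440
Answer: 3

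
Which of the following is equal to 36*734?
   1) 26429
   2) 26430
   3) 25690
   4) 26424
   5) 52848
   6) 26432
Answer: 4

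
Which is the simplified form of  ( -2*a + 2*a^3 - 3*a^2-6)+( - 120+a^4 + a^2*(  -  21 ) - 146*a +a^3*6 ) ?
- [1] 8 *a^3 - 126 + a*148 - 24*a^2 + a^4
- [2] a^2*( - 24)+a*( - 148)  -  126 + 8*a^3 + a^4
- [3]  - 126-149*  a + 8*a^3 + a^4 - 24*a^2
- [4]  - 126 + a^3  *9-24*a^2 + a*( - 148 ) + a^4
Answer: 2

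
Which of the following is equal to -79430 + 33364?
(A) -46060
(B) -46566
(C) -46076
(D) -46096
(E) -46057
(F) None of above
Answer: F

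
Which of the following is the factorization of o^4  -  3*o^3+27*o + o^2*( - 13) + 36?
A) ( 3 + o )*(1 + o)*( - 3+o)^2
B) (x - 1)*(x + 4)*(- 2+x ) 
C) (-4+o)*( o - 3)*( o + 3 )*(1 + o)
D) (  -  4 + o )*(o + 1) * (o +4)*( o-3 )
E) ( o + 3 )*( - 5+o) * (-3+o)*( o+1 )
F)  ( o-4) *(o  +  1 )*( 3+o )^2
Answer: C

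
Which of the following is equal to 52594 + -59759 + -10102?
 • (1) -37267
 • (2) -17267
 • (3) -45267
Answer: 2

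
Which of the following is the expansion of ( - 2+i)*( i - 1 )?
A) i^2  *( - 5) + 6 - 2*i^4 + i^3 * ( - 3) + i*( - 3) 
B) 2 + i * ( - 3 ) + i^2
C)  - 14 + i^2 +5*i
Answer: B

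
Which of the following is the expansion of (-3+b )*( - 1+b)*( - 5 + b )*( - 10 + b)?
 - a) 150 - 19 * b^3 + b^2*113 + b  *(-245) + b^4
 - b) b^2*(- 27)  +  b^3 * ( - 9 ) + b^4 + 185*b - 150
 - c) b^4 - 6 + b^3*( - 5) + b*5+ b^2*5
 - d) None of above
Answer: a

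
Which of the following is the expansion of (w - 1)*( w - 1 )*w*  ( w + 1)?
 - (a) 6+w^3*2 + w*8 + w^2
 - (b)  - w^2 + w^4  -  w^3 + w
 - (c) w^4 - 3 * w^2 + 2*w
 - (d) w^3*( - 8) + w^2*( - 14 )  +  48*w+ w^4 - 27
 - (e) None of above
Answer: b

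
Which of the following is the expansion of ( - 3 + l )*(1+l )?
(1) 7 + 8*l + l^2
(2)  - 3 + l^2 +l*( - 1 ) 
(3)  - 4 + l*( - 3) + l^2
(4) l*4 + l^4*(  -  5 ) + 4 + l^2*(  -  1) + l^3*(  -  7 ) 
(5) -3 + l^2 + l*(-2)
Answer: 5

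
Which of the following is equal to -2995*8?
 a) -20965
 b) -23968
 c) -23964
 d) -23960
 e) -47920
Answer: d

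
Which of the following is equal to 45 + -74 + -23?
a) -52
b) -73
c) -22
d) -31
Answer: a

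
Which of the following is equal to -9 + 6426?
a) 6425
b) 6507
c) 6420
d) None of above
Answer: d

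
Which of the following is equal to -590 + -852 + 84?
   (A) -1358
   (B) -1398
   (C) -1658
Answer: A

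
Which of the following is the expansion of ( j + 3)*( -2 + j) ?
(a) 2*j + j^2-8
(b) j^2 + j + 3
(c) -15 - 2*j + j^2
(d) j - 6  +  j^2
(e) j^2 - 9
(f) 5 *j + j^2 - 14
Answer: d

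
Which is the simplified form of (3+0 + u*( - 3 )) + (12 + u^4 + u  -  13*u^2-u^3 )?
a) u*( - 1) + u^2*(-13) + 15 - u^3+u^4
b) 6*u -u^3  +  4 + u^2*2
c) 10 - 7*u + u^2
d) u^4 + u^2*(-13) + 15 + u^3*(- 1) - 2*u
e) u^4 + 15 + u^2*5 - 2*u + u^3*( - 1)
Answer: d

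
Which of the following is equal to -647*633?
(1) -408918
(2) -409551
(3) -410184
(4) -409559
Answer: 2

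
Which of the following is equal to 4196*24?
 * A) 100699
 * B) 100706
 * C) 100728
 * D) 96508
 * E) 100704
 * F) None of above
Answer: E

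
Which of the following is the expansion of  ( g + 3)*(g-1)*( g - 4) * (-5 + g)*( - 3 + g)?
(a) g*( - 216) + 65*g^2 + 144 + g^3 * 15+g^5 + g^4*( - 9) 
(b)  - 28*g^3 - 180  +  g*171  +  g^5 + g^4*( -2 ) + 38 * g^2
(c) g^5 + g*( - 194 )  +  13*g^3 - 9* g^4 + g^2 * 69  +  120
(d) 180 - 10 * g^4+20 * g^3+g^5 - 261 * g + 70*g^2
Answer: d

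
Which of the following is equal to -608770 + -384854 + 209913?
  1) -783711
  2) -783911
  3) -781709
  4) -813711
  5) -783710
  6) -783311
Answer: 1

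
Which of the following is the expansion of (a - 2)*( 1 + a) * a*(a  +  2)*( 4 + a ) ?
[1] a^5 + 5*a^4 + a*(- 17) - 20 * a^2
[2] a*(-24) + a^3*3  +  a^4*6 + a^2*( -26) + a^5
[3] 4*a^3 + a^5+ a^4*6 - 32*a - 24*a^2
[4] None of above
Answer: 4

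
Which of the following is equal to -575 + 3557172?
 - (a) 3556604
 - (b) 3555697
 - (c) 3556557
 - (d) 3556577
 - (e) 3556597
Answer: e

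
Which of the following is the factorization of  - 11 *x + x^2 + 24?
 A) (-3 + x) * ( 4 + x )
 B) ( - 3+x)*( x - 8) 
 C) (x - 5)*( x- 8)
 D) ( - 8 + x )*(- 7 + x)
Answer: B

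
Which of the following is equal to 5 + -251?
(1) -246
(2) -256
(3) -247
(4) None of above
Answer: 1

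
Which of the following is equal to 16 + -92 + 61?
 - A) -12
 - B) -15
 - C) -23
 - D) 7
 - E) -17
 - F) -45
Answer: B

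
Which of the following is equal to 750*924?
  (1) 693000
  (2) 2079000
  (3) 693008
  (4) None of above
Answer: 1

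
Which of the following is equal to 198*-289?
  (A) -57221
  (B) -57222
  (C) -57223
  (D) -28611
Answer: B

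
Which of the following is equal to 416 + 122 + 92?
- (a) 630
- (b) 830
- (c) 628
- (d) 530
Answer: a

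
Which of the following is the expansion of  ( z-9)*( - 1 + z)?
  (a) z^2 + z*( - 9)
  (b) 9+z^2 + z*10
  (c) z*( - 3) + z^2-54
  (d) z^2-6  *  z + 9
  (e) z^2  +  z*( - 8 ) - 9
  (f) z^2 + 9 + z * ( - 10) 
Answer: f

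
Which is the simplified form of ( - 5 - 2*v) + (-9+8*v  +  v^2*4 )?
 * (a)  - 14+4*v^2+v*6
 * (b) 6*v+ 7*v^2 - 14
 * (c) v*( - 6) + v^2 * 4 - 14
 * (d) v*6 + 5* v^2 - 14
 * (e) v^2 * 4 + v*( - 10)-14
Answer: a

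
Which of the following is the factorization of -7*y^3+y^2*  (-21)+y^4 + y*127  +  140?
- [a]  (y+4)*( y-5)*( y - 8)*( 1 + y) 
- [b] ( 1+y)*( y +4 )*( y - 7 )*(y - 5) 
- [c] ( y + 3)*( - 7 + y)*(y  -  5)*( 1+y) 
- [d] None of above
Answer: b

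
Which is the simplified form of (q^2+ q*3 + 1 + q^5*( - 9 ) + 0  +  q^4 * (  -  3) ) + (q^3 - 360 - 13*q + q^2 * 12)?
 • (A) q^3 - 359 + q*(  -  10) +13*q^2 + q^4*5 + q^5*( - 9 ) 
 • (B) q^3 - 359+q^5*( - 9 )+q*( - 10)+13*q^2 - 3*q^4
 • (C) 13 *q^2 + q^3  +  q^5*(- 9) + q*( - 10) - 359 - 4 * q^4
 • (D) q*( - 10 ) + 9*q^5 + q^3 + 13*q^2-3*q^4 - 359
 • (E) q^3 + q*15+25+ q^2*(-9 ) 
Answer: B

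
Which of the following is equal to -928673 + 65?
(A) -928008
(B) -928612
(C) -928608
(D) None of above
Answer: C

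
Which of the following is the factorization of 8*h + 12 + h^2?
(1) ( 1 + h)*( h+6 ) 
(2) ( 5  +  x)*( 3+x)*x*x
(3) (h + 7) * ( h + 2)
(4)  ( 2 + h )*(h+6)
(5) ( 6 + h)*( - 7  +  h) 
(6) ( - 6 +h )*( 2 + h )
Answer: 4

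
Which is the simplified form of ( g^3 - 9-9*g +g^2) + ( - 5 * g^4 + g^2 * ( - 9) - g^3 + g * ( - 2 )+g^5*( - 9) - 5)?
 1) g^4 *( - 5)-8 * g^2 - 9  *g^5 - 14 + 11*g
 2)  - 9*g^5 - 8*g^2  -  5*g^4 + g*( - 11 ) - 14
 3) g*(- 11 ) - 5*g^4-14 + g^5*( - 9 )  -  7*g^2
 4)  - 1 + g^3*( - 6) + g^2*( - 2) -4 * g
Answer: 2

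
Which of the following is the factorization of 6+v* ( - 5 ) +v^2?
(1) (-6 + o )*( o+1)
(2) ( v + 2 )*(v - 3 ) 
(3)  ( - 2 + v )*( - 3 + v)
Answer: 3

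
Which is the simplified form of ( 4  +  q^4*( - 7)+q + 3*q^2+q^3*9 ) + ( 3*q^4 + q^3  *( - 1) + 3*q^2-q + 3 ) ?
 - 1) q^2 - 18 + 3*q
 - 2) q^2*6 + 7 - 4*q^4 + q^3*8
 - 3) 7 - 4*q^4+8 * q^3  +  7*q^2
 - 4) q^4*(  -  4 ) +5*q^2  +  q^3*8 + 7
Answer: 2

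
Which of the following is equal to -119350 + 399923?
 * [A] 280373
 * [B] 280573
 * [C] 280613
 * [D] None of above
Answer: B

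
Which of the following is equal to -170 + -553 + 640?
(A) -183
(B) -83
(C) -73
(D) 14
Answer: B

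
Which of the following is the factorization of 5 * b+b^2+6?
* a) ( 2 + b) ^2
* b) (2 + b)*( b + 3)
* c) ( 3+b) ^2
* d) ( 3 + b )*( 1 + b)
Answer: b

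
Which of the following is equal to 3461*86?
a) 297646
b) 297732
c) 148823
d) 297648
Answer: a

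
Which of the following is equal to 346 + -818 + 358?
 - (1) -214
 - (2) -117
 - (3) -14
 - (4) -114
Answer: 4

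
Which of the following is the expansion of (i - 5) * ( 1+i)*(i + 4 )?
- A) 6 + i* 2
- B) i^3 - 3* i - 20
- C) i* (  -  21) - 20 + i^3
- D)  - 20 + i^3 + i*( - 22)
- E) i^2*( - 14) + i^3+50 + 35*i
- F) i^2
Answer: C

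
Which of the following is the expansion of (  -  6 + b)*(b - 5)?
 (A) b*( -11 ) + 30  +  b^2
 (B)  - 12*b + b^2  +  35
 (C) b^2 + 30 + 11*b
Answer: A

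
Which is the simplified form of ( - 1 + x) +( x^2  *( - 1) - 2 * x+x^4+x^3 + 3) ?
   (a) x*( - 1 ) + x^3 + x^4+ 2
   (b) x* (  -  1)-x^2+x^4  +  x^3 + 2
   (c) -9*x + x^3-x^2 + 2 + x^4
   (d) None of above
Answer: b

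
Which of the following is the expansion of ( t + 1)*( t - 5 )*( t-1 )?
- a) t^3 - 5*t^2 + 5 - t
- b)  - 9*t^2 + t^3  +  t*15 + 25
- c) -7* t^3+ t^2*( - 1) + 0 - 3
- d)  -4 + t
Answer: a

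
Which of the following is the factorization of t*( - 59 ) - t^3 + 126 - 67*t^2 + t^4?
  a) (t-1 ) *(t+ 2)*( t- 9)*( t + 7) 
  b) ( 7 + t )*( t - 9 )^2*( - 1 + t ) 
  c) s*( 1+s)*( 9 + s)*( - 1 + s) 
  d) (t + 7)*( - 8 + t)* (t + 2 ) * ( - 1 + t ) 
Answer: a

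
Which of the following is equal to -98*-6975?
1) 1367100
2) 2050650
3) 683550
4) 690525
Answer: 3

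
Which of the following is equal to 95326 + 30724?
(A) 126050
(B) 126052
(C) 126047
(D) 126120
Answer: A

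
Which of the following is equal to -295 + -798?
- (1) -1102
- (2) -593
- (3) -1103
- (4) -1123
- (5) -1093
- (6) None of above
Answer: 5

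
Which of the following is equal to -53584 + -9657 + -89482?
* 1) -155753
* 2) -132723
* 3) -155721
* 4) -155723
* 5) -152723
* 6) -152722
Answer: 5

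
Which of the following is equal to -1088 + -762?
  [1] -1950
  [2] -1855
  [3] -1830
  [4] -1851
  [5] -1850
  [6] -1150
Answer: 5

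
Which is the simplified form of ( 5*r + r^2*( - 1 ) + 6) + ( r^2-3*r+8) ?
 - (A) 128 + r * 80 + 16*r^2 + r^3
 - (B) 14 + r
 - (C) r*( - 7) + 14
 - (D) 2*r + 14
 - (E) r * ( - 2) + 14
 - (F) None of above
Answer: D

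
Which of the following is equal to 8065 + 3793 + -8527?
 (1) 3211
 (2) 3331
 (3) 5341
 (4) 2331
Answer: 2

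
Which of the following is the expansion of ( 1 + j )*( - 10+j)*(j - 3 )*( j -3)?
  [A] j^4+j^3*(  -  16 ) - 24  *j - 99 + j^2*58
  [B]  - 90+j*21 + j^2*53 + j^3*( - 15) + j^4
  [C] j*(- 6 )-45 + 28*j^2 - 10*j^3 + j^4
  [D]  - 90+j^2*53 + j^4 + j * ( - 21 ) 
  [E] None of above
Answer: E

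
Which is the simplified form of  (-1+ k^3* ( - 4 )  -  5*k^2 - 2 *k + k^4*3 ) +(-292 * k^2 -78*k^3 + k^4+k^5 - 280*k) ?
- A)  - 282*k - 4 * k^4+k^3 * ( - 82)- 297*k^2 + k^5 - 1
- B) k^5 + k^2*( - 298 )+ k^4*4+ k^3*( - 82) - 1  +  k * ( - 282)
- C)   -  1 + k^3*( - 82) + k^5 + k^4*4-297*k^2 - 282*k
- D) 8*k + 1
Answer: C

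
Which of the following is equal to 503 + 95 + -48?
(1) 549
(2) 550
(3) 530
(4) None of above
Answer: 2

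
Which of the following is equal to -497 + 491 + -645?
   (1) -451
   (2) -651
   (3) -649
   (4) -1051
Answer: 2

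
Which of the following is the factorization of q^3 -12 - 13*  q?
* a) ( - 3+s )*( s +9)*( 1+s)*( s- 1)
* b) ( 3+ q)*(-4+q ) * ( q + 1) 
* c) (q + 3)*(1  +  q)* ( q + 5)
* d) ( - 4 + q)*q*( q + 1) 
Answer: b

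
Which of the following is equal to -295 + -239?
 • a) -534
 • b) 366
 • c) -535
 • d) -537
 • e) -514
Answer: a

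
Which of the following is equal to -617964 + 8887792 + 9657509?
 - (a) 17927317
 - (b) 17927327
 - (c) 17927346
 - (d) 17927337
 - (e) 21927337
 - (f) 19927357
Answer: d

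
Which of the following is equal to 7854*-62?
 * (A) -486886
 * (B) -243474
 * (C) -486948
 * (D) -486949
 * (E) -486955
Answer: C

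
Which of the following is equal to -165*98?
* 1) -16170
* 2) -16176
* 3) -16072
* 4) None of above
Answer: 1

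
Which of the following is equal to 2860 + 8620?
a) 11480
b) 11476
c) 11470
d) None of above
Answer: a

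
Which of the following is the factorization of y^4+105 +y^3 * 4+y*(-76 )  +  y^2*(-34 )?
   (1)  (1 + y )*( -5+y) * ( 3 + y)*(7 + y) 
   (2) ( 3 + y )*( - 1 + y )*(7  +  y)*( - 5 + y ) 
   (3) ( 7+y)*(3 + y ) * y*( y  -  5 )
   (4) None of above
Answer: 2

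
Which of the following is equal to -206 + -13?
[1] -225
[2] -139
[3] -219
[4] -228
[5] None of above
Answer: 3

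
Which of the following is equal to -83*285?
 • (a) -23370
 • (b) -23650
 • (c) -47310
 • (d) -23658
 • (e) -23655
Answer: e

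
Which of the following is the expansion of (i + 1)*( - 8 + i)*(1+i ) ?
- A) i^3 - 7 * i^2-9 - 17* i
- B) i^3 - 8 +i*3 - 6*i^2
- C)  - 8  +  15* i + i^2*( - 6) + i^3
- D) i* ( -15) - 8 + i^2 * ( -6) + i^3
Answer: D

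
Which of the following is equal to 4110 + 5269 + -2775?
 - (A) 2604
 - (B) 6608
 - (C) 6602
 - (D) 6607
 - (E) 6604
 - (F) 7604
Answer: E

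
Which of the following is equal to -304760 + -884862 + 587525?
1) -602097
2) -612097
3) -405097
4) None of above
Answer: 1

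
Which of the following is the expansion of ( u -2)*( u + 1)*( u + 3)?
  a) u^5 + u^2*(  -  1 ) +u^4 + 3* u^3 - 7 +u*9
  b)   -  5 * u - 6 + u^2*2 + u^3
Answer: b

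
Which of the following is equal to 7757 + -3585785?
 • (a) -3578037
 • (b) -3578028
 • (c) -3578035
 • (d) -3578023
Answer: b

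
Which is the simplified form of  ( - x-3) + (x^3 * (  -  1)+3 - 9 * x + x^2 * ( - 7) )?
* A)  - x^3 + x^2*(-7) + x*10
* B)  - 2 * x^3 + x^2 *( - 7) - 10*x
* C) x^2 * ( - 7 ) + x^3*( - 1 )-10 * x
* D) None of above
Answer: C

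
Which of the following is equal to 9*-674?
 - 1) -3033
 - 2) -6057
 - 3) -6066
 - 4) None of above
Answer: 3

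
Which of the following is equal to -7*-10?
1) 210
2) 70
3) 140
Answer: 2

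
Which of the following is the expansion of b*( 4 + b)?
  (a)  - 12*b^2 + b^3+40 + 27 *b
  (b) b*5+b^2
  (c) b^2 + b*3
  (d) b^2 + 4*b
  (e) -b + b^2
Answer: d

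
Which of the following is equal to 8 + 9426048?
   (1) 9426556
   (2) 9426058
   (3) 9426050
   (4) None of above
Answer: 4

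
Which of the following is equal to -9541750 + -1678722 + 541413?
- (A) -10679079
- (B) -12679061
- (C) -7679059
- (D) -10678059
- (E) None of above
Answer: E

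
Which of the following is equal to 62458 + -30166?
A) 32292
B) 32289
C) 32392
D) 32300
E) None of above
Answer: A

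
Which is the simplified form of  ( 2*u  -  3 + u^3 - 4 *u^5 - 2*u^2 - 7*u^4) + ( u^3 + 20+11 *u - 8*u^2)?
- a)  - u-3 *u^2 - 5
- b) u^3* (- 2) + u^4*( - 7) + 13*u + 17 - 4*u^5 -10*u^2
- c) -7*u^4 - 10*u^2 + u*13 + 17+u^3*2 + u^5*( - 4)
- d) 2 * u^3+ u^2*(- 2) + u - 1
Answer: c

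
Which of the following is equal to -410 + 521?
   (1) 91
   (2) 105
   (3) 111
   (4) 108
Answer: 3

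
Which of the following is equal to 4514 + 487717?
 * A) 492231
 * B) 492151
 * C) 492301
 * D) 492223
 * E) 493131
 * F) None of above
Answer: A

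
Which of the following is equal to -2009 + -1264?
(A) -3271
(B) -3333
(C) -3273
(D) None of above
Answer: C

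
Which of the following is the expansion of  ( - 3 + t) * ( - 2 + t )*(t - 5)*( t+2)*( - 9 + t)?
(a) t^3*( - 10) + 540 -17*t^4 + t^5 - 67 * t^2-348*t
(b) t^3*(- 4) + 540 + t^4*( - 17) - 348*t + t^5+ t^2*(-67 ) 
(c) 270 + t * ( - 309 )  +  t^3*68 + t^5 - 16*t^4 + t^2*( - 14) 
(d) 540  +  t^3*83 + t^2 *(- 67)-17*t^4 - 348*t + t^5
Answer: d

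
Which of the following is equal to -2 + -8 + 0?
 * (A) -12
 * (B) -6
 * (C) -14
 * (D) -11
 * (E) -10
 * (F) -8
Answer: E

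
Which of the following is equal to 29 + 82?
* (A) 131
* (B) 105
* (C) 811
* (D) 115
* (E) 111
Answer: E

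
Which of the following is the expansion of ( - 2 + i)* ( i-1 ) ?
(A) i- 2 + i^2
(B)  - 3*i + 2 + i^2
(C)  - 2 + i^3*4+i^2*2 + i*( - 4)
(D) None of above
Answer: B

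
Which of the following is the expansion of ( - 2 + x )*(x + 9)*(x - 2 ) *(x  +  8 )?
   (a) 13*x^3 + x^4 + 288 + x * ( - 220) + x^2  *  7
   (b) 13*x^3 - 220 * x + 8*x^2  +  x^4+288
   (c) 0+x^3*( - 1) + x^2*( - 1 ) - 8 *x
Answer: b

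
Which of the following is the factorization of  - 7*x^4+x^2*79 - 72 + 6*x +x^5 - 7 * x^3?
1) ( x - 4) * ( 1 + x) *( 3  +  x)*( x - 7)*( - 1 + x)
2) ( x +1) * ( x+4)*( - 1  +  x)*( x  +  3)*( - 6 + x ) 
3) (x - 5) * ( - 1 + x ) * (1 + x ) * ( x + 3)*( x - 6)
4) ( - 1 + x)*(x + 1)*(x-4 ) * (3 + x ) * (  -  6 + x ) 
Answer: 4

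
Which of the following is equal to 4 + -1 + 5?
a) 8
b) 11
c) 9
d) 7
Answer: a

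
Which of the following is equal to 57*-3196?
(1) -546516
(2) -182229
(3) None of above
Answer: 3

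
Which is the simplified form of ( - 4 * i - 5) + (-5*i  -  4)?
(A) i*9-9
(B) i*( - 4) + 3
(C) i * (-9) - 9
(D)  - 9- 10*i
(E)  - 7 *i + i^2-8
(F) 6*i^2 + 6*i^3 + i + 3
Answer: C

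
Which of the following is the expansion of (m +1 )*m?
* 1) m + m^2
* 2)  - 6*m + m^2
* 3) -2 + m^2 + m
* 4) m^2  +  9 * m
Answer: 1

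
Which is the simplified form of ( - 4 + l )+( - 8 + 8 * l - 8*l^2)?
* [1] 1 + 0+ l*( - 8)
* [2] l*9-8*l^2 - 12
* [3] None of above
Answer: 2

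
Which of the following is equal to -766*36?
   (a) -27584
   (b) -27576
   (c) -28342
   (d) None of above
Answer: b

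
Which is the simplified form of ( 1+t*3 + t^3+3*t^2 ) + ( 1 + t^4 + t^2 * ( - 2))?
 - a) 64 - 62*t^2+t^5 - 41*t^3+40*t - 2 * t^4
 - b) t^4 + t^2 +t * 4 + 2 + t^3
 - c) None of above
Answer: c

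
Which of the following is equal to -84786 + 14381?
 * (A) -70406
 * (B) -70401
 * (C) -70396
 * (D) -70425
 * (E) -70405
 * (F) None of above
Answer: E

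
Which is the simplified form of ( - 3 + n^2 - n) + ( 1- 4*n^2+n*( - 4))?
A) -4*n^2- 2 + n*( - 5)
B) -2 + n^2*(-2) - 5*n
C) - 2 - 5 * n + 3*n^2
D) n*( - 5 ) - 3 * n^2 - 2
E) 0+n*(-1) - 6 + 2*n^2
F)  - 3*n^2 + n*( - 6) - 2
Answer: D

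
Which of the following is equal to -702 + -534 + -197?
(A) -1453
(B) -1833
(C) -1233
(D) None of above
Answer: D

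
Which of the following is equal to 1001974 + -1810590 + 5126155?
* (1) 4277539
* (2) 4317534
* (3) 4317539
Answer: 3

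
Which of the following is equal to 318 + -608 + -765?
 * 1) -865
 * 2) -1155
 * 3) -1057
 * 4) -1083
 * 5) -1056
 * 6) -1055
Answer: 6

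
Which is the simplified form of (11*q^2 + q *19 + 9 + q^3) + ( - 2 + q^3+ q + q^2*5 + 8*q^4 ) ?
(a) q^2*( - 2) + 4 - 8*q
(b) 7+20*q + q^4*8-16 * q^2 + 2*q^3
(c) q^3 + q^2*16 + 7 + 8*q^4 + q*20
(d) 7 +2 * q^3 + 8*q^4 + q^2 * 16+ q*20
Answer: d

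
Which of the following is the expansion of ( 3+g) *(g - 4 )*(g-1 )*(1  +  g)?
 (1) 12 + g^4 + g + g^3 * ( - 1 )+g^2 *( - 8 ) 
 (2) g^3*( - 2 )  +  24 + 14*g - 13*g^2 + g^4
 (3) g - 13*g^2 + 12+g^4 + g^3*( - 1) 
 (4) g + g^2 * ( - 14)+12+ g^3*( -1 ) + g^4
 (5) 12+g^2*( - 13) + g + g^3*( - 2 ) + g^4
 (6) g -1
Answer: 3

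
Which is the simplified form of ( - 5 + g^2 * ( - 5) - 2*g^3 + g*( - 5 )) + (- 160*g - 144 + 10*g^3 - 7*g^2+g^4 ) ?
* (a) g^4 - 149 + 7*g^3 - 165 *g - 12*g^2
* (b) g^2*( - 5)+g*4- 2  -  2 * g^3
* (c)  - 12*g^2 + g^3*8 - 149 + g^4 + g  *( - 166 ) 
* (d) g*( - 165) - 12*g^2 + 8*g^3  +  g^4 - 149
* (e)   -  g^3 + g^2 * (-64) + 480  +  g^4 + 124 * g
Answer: d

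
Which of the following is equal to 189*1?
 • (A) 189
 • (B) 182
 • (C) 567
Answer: A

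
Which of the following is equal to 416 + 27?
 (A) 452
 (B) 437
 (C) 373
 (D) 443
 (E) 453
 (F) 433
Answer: D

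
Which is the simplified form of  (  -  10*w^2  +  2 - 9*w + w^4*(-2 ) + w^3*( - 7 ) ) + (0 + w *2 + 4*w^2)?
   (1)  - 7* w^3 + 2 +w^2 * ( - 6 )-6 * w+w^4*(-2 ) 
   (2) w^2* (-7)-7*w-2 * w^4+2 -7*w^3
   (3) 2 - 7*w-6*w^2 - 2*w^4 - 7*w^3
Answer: 3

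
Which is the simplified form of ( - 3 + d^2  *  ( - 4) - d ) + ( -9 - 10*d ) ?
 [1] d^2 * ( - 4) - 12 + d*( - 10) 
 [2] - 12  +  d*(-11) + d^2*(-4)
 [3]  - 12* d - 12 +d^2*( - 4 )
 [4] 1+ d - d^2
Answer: 2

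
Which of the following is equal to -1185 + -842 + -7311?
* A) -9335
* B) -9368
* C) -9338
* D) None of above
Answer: C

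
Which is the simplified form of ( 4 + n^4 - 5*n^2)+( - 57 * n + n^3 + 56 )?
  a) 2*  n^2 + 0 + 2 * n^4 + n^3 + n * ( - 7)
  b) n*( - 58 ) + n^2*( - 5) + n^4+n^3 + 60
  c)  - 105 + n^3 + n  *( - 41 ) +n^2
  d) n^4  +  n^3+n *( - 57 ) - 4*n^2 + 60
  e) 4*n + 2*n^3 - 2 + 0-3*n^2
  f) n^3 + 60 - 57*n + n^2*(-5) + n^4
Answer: f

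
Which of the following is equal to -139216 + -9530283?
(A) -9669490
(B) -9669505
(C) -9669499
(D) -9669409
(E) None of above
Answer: C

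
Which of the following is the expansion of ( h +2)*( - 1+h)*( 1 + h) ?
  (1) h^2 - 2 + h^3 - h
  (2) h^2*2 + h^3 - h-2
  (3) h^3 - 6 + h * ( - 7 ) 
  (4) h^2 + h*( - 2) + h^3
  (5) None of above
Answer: 2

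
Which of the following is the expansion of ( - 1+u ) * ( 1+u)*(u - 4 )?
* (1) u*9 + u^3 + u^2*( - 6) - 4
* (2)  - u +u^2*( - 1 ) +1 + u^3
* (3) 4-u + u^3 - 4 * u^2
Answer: 3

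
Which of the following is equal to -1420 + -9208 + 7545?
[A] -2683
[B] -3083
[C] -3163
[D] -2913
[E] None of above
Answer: B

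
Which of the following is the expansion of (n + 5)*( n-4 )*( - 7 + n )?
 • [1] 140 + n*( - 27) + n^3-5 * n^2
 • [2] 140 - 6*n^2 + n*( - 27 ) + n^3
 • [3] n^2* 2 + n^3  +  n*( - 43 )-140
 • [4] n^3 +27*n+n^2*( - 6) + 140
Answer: 2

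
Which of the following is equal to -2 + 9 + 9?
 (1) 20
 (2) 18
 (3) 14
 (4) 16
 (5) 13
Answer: 4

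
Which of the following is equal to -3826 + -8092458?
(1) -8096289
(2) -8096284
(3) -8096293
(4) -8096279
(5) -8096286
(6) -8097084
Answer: 2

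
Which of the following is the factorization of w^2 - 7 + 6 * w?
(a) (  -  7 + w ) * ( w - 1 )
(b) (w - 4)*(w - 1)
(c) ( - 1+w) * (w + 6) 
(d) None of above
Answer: d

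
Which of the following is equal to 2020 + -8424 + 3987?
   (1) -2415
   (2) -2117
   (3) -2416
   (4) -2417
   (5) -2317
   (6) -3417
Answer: 4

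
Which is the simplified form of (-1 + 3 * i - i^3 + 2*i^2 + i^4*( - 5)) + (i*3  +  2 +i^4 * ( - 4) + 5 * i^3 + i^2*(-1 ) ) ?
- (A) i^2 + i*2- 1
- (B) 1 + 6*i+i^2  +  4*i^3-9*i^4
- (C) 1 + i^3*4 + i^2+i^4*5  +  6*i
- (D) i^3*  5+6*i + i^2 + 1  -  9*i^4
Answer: B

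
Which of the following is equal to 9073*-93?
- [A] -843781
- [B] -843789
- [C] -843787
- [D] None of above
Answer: B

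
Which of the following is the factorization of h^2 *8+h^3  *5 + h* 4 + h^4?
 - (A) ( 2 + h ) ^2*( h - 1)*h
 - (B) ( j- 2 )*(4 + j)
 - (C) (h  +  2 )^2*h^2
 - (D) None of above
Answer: D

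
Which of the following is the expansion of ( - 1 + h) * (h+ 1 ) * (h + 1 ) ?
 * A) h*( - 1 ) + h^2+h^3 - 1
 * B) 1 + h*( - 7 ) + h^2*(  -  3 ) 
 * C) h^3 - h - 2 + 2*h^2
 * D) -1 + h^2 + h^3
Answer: A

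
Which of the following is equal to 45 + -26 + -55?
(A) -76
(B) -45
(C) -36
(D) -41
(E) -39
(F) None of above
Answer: C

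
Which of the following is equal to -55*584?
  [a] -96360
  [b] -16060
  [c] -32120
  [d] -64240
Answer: c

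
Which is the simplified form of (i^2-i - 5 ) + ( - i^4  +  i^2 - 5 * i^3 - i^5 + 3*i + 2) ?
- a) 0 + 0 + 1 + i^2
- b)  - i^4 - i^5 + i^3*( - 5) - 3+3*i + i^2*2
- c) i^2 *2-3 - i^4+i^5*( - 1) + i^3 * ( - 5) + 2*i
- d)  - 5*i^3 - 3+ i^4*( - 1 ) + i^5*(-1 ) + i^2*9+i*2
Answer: c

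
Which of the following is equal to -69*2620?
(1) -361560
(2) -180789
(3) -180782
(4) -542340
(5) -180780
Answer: 5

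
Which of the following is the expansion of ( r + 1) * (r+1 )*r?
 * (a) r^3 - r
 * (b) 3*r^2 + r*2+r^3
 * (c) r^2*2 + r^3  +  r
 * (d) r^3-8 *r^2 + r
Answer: c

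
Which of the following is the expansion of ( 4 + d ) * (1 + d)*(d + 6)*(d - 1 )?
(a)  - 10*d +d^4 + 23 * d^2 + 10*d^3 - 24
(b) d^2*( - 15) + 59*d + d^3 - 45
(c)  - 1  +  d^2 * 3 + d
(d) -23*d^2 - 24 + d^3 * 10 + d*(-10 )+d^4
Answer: a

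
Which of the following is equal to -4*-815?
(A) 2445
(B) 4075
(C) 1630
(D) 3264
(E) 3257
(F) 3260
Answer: F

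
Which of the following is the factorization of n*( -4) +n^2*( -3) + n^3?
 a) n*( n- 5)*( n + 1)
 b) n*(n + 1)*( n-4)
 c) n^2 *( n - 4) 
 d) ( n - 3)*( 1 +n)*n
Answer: b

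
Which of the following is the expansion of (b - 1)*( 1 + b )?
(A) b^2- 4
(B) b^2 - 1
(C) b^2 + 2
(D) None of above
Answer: B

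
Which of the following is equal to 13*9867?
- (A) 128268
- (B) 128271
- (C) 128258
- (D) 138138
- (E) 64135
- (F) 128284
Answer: B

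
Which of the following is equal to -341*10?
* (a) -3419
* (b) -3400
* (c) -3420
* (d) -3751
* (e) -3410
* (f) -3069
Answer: e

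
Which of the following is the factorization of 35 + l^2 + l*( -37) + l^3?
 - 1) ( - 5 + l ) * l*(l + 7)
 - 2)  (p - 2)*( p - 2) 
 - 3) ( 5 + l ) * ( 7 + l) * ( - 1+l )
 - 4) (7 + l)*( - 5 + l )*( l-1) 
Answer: 4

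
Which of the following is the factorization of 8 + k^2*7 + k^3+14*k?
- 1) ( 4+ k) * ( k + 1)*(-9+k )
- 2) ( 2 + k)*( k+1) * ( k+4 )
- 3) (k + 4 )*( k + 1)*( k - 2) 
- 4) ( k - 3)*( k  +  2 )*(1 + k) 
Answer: 2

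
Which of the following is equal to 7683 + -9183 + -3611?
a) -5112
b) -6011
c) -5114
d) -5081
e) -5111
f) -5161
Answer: e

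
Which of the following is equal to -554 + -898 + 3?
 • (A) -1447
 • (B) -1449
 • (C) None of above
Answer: B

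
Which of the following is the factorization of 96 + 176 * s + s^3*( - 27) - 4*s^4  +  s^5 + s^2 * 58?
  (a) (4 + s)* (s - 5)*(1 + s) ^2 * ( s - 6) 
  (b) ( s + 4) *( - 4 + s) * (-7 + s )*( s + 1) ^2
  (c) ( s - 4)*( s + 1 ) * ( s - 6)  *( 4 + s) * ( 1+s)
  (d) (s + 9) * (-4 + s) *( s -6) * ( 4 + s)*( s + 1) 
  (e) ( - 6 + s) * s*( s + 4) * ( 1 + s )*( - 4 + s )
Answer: c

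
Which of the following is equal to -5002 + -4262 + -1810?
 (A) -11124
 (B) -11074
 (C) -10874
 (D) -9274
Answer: B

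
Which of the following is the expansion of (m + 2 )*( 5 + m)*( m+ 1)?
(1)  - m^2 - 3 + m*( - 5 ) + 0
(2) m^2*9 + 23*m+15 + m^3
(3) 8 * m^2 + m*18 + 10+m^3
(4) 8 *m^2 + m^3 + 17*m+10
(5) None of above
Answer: 4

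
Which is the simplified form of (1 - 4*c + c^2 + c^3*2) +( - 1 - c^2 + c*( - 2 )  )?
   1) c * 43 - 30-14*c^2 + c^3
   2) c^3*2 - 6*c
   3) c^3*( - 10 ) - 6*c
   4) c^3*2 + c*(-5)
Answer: 2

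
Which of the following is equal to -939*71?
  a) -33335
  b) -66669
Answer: b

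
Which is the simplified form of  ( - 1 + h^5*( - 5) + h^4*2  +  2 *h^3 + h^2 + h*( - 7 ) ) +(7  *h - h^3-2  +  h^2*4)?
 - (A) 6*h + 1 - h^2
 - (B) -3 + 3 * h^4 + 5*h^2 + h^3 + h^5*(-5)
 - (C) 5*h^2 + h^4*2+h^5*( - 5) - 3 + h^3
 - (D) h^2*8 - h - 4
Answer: C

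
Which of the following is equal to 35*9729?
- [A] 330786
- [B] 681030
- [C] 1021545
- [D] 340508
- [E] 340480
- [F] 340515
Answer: F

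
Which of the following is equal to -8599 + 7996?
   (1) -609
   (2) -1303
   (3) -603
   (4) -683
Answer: 3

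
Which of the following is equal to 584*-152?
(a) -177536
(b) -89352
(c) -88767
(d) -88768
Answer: d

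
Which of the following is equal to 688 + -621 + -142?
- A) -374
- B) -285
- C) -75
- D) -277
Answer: C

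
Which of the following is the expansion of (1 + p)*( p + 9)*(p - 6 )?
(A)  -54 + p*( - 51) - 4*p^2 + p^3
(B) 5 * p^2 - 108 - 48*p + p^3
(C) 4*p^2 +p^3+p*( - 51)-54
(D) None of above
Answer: C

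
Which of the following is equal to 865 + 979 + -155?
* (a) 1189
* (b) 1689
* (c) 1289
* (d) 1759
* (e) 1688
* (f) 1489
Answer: b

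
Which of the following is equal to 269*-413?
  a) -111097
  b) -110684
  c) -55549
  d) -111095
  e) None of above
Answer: a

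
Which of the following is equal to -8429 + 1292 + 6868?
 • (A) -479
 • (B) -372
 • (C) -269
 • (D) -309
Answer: C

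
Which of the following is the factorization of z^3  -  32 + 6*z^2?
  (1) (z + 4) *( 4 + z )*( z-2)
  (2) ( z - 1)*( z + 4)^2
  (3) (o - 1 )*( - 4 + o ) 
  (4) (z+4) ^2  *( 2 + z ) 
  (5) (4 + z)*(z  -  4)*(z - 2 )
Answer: 1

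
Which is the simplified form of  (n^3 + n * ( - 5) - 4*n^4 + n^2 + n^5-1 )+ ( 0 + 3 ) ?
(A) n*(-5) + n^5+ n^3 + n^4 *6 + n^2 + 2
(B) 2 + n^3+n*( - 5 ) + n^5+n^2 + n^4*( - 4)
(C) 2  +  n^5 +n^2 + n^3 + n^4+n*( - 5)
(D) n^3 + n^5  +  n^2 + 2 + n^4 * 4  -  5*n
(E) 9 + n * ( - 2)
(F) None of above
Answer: B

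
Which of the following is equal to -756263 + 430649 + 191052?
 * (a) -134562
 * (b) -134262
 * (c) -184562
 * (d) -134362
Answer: a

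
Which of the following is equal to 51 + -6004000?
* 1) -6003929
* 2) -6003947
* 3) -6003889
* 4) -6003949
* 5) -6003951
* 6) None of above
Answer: 4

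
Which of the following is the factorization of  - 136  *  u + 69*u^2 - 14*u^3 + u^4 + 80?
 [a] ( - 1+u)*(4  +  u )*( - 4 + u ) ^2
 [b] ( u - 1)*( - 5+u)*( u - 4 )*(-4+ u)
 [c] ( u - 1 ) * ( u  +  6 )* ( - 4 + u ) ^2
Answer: b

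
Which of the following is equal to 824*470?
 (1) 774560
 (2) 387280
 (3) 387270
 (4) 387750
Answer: 2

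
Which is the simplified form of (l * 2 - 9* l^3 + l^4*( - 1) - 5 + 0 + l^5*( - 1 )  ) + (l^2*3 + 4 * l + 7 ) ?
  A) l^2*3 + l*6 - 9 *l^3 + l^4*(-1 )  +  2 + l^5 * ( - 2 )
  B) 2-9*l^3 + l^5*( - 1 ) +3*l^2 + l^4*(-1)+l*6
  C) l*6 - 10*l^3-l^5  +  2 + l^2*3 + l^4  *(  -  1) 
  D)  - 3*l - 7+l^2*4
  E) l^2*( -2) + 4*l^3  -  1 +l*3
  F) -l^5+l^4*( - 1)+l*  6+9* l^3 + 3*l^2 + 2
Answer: B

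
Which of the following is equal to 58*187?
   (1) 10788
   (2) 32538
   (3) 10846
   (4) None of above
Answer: 3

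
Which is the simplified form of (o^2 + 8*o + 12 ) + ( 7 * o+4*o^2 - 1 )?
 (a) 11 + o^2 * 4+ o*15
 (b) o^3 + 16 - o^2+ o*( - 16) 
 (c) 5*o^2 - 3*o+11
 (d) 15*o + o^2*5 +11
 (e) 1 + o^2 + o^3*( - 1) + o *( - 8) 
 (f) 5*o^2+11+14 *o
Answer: d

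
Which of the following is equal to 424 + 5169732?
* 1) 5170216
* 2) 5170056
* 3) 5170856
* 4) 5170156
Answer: 4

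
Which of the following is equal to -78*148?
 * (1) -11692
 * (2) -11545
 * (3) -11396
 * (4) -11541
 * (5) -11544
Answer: 5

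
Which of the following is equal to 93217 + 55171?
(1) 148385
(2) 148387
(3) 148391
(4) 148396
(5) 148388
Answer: 5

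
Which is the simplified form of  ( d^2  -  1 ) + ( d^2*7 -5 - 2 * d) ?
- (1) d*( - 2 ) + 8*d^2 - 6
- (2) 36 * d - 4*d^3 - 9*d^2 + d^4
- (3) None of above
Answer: 1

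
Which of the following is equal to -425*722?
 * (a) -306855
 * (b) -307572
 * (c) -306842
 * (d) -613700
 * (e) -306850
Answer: e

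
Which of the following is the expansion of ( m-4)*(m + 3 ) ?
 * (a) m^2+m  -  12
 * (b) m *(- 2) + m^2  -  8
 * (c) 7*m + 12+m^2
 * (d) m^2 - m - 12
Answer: d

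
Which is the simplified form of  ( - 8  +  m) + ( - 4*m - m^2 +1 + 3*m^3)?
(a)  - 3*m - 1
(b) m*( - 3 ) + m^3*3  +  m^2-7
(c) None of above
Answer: c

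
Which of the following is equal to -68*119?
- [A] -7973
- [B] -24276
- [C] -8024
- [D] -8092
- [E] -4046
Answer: D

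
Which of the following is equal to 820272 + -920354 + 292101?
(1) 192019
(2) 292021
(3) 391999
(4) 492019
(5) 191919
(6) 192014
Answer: 1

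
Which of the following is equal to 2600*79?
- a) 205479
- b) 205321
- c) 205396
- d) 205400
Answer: d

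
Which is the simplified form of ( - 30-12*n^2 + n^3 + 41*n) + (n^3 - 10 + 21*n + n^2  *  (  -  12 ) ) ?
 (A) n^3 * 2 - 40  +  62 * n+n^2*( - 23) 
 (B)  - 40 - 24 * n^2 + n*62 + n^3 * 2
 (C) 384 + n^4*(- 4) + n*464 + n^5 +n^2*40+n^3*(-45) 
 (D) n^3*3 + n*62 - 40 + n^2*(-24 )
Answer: B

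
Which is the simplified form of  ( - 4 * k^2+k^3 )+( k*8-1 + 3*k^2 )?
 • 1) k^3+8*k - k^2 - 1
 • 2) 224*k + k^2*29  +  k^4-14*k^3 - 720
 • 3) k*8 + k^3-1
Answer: 1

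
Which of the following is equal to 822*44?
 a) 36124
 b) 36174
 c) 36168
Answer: c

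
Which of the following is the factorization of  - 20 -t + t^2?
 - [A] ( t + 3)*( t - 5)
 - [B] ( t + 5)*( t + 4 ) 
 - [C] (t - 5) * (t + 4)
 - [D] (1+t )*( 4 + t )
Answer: C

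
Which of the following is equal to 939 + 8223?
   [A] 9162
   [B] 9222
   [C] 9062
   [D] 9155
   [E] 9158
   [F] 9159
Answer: A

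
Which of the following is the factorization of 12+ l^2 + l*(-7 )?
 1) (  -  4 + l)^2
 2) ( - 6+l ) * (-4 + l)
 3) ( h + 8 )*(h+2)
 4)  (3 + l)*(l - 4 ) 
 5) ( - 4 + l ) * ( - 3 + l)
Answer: 5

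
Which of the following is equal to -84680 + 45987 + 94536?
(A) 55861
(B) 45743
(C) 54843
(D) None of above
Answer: D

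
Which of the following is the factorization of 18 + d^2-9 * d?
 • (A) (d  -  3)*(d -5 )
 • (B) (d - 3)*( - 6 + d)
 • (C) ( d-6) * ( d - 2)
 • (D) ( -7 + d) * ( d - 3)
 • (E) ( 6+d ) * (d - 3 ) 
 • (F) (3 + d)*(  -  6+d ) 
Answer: B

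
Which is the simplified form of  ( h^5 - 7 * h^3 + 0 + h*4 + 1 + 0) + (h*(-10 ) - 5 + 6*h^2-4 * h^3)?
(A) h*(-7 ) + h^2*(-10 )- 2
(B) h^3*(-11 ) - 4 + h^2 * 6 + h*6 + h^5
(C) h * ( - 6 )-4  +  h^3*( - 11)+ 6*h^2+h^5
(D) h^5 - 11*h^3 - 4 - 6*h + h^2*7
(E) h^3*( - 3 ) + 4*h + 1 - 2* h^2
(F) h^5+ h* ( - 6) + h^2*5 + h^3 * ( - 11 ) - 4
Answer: C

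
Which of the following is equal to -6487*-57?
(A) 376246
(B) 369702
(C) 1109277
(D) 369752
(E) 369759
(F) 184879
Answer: E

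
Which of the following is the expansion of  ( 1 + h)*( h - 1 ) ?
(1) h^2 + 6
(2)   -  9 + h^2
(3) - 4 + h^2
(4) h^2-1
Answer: 4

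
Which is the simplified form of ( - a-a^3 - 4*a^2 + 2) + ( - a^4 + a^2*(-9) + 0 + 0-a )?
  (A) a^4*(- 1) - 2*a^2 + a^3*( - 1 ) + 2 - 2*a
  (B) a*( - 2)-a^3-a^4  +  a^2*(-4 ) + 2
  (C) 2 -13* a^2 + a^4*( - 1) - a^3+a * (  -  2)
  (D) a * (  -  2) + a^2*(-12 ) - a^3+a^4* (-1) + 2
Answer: C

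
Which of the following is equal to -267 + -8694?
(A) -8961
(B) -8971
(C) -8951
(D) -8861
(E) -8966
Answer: A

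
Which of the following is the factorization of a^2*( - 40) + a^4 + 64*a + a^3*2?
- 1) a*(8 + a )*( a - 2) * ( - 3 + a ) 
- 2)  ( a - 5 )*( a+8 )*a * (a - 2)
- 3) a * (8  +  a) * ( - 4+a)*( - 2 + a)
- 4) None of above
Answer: 3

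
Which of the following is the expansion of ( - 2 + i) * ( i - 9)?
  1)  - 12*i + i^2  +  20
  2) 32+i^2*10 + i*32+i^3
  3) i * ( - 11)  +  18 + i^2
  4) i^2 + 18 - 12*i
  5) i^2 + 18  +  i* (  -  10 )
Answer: 3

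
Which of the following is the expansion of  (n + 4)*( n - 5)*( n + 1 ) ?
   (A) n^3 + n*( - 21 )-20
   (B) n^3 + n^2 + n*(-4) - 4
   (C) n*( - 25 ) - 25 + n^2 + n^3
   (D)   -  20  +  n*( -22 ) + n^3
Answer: A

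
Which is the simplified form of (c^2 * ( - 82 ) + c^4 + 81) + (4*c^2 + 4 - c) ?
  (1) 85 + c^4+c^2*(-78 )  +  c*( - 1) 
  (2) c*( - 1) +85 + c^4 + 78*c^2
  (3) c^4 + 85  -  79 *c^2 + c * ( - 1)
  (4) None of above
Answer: 1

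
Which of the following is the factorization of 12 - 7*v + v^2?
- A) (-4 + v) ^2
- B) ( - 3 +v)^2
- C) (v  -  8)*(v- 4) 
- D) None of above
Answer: D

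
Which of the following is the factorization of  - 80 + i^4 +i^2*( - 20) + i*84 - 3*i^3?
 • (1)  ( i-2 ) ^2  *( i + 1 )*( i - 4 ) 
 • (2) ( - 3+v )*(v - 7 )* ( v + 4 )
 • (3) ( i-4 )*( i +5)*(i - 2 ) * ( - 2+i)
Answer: 3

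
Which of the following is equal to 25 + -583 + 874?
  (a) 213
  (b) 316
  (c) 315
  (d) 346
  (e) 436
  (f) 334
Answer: b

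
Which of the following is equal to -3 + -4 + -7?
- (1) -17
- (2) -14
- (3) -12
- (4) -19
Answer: 2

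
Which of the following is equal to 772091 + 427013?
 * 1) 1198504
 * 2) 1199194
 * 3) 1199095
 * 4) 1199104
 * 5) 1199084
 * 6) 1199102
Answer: 4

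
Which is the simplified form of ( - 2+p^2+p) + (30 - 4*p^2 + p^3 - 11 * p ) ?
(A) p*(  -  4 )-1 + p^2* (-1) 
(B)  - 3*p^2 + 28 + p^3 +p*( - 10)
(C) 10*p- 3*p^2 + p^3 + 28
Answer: B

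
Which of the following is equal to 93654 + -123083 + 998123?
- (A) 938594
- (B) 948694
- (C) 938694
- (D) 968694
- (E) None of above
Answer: D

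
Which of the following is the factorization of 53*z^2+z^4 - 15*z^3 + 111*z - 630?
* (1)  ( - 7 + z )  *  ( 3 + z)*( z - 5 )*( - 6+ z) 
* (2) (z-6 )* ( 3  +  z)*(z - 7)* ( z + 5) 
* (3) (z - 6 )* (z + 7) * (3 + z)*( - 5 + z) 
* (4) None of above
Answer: 1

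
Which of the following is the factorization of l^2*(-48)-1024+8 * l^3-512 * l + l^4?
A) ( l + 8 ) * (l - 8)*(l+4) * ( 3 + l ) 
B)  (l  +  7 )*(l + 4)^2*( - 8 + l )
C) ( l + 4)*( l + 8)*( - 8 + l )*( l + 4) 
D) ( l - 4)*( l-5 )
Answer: C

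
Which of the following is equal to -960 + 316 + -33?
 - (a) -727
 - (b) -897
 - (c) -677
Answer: c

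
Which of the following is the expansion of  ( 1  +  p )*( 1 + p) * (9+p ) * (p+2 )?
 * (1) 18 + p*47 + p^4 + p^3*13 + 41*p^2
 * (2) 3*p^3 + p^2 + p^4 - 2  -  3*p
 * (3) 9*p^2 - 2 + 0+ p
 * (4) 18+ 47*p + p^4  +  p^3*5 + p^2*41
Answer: 1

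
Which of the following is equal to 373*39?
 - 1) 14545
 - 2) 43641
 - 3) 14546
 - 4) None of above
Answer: 4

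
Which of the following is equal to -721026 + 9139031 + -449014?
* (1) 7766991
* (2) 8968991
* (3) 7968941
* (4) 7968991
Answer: 4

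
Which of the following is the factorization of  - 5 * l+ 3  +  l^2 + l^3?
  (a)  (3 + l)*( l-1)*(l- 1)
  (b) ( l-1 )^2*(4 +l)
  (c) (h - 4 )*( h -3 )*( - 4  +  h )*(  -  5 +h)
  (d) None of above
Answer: a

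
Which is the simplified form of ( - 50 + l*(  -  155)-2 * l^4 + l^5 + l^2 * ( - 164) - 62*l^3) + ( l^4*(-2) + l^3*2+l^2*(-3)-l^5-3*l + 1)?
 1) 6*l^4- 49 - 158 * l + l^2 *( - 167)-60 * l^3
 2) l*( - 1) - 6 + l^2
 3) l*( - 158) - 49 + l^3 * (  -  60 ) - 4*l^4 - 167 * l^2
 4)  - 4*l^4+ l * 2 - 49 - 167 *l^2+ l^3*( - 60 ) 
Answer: 3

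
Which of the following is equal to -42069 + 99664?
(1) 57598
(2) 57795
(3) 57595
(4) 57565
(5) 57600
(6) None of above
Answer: 3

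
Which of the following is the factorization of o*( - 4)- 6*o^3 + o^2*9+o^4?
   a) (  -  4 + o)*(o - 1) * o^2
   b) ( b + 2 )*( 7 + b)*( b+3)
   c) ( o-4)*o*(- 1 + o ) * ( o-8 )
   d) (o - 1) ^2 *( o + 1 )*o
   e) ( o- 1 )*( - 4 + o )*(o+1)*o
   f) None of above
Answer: f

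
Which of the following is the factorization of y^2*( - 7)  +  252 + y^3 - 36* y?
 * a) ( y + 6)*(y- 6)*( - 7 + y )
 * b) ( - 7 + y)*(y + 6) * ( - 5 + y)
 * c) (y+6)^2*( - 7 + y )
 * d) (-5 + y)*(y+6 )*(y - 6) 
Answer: a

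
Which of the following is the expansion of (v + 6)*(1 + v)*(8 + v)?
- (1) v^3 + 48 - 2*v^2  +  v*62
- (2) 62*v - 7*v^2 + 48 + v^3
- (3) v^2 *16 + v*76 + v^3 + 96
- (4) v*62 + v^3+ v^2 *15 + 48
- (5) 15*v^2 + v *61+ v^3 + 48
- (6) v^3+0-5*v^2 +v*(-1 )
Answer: 4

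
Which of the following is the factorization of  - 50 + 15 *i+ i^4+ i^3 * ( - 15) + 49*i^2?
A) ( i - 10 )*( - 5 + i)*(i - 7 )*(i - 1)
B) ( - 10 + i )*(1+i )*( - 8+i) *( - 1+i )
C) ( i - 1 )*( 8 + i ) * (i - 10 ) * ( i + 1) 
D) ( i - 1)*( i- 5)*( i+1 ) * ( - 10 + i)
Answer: D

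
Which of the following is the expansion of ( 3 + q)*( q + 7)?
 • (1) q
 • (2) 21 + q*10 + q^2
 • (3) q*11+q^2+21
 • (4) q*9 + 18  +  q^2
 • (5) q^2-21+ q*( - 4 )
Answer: 2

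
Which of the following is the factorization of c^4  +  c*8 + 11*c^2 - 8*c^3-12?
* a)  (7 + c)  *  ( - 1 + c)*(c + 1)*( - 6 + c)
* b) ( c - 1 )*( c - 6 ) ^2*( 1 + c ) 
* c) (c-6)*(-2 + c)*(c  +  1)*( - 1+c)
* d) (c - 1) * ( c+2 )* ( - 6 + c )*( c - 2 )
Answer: c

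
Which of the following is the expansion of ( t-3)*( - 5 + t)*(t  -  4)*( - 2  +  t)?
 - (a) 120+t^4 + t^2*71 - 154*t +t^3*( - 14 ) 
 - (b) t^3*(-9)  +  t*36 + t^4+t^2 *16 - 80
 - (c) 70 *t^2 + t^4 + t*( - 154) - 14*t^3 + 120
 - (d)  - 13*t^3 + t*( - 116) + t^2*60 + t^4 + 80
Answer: a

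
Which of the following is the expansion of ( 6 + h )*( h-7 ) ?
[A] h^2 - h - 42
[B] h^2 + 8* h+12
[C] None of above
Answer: A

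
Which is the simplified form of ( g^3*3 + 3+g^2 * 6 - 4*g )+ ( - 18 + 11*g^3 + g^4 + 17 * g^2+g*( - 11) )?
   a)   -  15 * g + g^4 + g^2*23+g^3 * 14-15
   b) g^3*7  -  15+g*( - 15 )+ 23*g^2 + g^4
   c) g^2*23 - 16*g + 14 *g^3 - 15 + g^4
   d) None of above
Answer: a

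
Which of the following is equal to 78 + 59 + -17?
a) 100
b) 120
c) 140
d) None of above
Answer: b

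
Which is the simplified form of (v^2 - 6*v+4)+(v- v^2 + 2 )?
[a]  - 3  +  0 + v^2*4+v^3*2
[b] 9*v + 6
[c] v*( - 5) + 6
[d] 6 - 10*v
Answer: c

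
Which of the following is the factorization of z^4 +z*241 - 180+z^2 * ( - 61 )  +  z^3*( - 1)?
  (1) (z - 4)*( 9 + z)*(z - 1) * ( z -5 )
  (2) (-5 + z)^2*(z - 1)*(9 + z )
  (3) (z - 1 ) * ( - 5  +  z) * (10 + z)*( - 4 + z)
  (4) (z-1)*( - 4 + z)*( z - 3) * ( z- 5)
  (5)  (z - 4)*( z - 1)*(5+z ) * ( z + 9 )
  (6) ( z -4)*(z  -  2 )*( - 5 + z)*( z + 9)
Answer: 1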